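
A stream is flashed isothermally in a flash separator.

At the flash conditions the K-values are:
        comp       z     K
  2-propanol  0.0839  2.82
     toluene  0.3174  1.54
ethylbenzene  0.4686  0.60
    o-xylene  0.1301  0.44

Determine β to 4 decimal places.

Material balance + equilibrium reduce to Σ zᵢ(Kᵢ−1)/(1+β(Kᵢ−1)) = 0.
g(0) = ΣzᵢKᵢ − 1 = 0.0638 and g(1) = 1 − Σzᵢ/Kᵢ = -0.3125, so a root lies in (0, 1).
Newton–Raphson from β = 0.49:
  β = 0.4900: g = -0.11729, g' = -0.3290 → β = 0.1335
  β = 0.1335: g = 0.00597, g' = -0.3917 → β = 0.1487
  β = 0.1487: g = 0.00005, g' = -0.3847 → β = 0.1489
Converged at β = 0.1489.

β = 0.1489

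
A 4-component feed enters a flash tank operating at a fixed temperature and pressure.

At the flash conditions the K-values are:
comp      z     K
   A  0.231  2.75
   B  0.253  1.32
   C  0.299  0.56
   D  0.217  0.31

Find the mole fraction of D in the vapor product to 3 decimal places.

Rachford–Rice: g(ψ) = Σ zᵢ(Kᵢ−1)/(1+ψ(Kᵢ−1)) = 0.
Feasibility: ΣzᵢKᵢ = 1.204, Σzᵢ/Kᵢ = 1.510 — both > 1, two phases present.
Newton–Raphson from ψ = 0.5:
  ψ = 0.500: g = -0.1119, g' = -0.556 → ψ = 0.299
  ψ = 0.299: g = -0.0008, g' = -0.567 → ψ = 0.297
Converged at ψ = 0.297.
Compositions from xᵢ = zᵢ/(1+ψ(Kᵢ−1)), yᵢ = Kᵢxᵢ:
  A: x = 0.152, y = 0.418
  B: x = 0.231, y = 0.305
  C: x = 0.344, y = 0.193
  D: x = 0.273, y = 0.085

y_D = 0.085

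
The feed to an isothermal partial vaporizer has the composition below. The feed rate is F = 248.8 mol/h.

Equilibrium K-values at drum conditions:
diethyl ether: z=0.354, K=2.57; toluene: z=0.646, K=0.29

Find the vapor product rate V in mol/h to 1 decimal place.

V = 21.7 mol/h

Rachford–Rice: g(ψ) = Σ zᵢ(Kᵢ−1)/(1+ψ(Kᵢ−1)) = 0.
Check two-phase: ΣzᵢKᵢ = 1.097 > 1 and Σzᵢ/Kᵢ = 2.365 > 1, so g(0) = 0.097 > 0 and g(1) = -1.365 < 0.
Newton–Raphson from ψ = 0.64:
  ψ = 0.640: g = -0.5634, g' = -1.311 → ψ = 0.210
  ψ = 0.210: g = -0.1213, g' = -0.943 → ψ = 0.082
  ψ = 0.082: g = 0.0057, g' = -1.053 → ψ = 0.087
Converged at ψ = 0.087.
Then V = ψ·F = 0.0871·248.8 = 21.7 mol/h and L = F − V = 227.1 mol/h.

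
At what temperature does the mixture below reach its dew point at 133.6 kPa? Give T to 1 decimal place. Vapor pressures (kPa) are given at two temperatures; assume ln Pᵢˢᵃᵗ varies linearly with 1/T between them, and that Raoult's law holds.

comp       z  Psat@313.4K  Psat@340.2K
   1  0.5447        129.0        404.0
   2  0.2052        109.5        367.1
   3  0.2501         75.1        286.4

T = 318.1 K

Dew-point temperature: Σzᵢ·P/Pᵢˢᵃᵗ(T) = 1. Interpolate ln Pᵢˢᵃᵗ = aᵢ + bᵢ/T.
  T = 313.4 K: ΣzᵢP/Pᵢˢᵃᵗ = 1.2594
  T = 340.2 K: ΣzᵢP/Pᵢˢᵃᵗ = 0.3715
  T = 326.8 K: ΣzᵢP/Pᵢˢᵃᵗ = 0.6664
  T = 320.1 K: ΣzᵢP/Pᵢˢᵃᵗ = 0.9098
  T = 316.8 K: ΣzᵢP/Pᵢˢᵃᵗ = 1.0659
  T = 318.5 K: ΣzᵢP/Pᵢˢᵃᵗ = 0.9820
Interpolating between 316.8 K and 318.5 K gives T ≈ 318.1 K.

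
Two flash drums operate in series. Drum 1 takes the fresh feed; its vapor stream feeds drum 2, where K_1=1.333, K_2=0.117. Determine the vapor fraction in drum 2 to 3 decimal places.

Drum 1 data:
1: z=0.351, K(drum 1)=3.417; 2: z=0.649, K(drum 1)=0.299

Drum 1:
Material balance + equilibrium reduce to Σ zᵢ(Kᵢ−1)/(1+ψ₁(Kᵢ−1)) = 0.
g(0) = ΣzᵢKᵢ − 1 = 0.393 and g(1) = 1 − Σzᵢ/Kᵢ = -1.273, so a root lies in (0, 1).
Binary case is linear: z₁(K₁−1)(1+ψ₁(K₂−1)) + z₂(K₂−1)(1+ψ₁(K₁−1)) = 0
⇒ ψ₁ = [z₁(K₁−1)+z₂(K₂−1)] / [−(K₁−1)(K₂−1)] = 0.3934/1.6943 = 0.232
Drum-1 compositions:
  1: x = 0.225, y = 0.768
  2: x = 0.775, y = 0.232
Drum-2 feed = drum-1 vapor: z₂ = (0.7682, 0.2318).
Drum 2:
Iterate (Newton) starting at ψ₂ = 0.5:
  ψ₂ = 0.500: g = -0.1471, g' = -0.642 → ψ₂ = 0.271
  ψ₂ = 0.271: g = -0.0343, g' = -0.384 → ψ₂ = 0.181
  ψ₂ = 0.181: g = -0.0024, g' = -0.332 → ψ₂ = 0.174
Converged at ψ₂ = 0.174.
  1: x = 0.726, y = 0.968
  2: x = 0.274, y = 0.032

V/F (drum 2) = 0.174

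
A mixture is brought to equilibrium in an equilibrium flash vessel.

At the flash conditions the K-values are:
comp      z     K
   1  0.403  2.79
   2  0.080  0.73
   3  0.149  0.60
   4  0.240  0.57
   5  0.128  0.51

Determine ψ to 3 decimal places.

Iterate (Newton) starting at ψ = 0.67:
  ψ = 0.670: g = -0.0181, g' = -0.476 → ψ = 0.632
Converged at ψ = 0.632.

ψ = 0.632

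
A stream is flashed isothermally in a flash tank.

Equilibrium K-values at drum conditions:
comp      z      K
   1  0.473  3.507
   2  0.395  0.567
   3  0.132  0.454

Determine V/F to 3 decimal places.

V/F = 0.808

Material balance + equilibrium reduce to Σ zᵢ(Kᵢ−1)/(1+V/F(Kᵢ−1)) = 0.
Feasibility: ΣzᵢKᵢ = 1.943, Σzᵢ/Kᵢ = 1.122 — both > 1, two phases present.
Iterate (Newton) starting at V/F = 0.5:
  V/F = 0.500: g = 0.2088, g' = -0.780 → V/F = 0.767
  V/F = 0.767: g = 0.0253, g' = -0.630 → V/F = 0.808
Converged at V/F = 0.808.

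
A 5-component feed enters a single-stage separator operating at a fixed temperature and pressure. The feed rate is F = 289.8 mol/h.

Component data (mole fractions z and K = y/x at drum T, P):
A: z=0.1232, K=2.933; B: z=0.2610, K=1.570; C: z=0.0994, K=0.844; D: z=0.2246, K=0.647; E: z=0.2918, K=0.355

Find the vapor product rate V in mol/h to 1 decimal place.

V = 51.1 mol/h

Let β = V/F and solve Σ zᵢ(Kᵢ−1)/(1+β(Kᵢ−1)) = 0.
Feasibility: ΣzᵢKᵢ = 1.1039, Σzᵢ/Kᵢ = 1.4951 — both > 1, two phases present.
Newton–Raphson from β = 0.61:
  β = 0.6100: g = -0.20880, g' = -0.5220 → β = 0.2100
  β = 0.2100: g = -0.01711, g' = -0.4982 → β = 0.1757
  β = 0.1757: g = 0.00028, g' = -0.5154 → β = 0.1762
Converged at β = 0.1762.
Then V = β·F = 0.1762·289.8 = 51.1 mol/h and L = F − V = 238.7 mol/h.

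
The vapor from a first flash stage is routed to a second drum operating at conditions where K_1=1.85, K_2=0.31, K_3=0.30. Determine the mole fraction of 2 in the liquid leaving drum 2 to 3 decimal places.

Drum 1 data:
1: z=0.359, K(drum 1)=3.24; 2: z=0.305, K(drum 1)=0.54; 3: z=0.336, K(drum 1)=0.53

x_2 (drum 2) = 0.263

Drum 1:
Iterate (Newton) starting at ψ₁ = 0.53:
  ψ₁ = 0.530: g = -0.0282, g' = -0.621 → ψ₁ = 0.485
Converged at ψ₁ = 0.485.
Drum-1 compositions:
  1: x = 0.172, y = 0.557
  2: x = 0.393, y = 0.212
  3: x = 0.435, y = 0.231
Drum-2 feed = drum-1 vapor: z₂ = (0.5572, 0.2121, 0.2307).
Drum 2:
Iterate (Newton) starting at ψ₂ = 0.42:
  ψ₂ = 0.420: g = -0.0857, g' = -0.646 → ψ₂ = 0.287
  ψ₂ = 0.287: g = -0.0039, g' = -0.594 → ψ₂ = 0.281
Converged at ψ₂ = 0.281.
  1: x = 0.450, y = 0.832
  2: x = 0.263, y = 0.082
  3: x = 0.287, y = 0.086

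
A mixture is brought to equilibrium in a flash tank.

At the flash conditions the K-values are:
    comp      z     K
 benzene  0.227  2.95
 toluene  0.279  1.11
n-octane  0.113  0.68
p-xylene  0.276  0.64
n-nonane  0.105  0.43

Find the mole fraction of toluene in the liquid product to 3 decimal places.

Rachford–Rice: g(ψ) = Σ zᵢ(Kᵢ−1)/(1+ψ(Kᵢ−1)) = 0.
Check two-phase: ΣzᵢKᵢ = 1.278 > 1 and Σzᵢ/Kᵢ = 1.170 > 1, so g(0) = 0.278 > 0 and g(1) = -0.170 < 0.
Newton–Raphson from ψ = 0.49:
  ψ = 0.490: g = 0.0089, g' = -0.363 → ψ = 0.515
Converged at ψ = 0.515.
Compositions from xᵢ = zᵢ/(1+ψ(Kᵢ−1)), yᵢ = Kᵢxᵢ:
  benzene: x = 0.113, y = 0.334
  toluene: x = 0.264, y = 0.293
  n-octane: x = 0.135, y = 0.092
  p-xylene: x = 0.339, y = 0.217
  n-nonane: x = 0.149, y = 0.064

x_toluene = 0.264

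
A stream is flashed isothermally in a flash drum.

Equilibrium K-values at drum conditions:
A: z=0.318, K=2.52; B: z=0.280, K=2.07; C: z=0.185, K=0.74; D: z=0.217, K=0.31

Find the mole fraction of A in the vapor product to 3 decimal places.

Let ψ = V/F and solve Σ zᵢ(Kᵢ−1)/(1+ψ(Kᵢ−1)) = 0.
Feasibility: ΣzᵢKᵢ = 1.585, Σzᵢ/Kᵢ = 1.211 — both > 1, two phases present.
Iterate (Newton) starting at ψ = 0.46:
  ψ = 0.460: g = 0.2113, g' = -0.636 → ψ = 0.792
  ψ = 0.792: g = -0.0092, g' = -0.767 → ψ = 0.780
Converged at ψ = 0.780.
Compositions from xᵢ = zᵢ/(1+ψ(Kᵢ−1)), yᵢ = Kᵢxᵢ:
  A: x = 0.146, y = 0.367
  B: x = 0.153, y = 0.316
  C: x = 0.232, y = 0.172
  D: x = 0.470, y = 0.146

y_A = 0.367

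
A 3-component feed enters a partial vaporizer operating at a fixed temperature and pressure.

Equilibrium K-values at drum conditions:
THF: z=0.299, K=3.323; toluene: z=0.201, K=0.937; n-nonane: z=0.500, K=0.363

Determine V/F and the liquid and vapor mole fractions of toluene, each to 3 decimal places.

V/F = 0.303, x_toluene = 0.205, y_toluene = 0.192

Iterate (Newton) starting at V/F = 0.5:
  V/F = 0.500: g = -0.1591, g' = -0.783 → V/F = 0.297
  V/F = 0.297: g = 0.0054, g' = -0.875 → V/F = 0.303
Converged at V/F = 0.303.
Compositions from xᵢ = zᵢ/(1+V/F(Kᵢ−1)), yᵢ = Kᵢxᵢ:
  THF: x = 0.175, y = 0.583
  toluene: x = 0.205, y = 0.192
  n-nonane: x = 0.620, y = 0.225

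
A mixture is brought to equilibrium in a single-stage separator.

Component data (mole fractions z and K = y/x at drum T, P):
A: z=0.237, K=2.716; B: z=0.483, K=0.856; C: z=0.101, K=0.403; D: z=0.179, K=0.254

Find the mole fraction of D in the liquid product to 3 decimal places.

x_D = 0.212

Newton iteration, ψ⁰ = 0.5:
  ψ = 0.500: g = -0.1550, g' = -0.540 → ψ = 0.213
  ψ = 0.213: g = -0.0019, g' = -0.573 → ψ = 0.210
Converged at ψ = 0.210.
Compositions from xᵢ = zᵢ/(1+ψ(Kᵢ−1)), yᵢ = Kᵢxᵢ:
  A: x = 0.174, y = 0.473
  B: x = 0.498, y = 0.426
  C: x = 0.115, y = 0.047
  D: x = 0.212, y = 0.054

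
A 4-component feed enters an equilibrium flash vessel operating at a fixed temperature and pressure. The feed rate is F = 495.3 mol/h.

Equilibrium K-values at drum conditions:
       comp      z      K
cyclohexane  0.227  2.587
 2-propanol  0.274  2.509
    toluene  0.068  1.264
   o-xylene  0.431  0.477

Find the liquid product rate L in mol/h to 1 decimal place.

Rachford–Rice: g(V/F) = Σ zᵢ(Kᵢ−1)/(1+V/F(Kᵢ−1)) = 0.
g(0) = ΣzᵢKᵢ − 1 = 0.566 and g(1) = 1 − Σzᵢ/Kᵢ = -0.154, so a root lies in (0, 1).
Newton iteration, V/F⁰ = 0.5:
  V/F = 0.500: g = 0.1472, g' = -0.600 → V/F = 0.745
  V/F = 0.745: g = 0.0053, g' = -0.578 → V/F = 0.754
Converged at V/F = 0.754.
Then V = V/F·F = 0.7544·495.3 = 373.6 mol/h and L = F − V = 121.7 mol/h.

L = 121.7 mol/h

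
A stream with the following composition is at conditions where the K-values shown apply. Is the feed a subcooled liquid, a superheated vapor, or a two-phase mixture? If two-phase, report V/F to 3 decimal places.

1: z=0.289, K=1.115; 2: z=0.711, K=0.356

subcooled liquid

ΣzᵢKᵢ = 0.575; Σzᵢ/Kᵢ = 2.256.
Since ΣzᵢKᵢ < 1 the mixture is below its bubble point — single liquid phase.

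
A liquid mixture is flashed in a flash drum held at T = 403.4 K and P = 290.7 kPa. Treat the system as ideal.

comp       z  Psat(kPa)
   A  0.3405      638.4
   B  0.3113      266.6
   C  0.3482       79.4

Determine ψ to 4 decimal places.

Raoult's law: Kᵢ = Pᵢˢᵃᵗ/P = Pᵢˢᵃᵗ/290.7.
  K_A = 638.4/290.7 = 2.196078, K_B = 266.6/290.7 = 0.917097, K_C = 79.4/290.7 = 0.273134
Rachford–Rice: g(ψ) = Σ zᵢ(Kᵢ−1)/(1+ψ(Kᵢ−1)) = 0.
g(0) = ΣzᵢKᵢ − 1 = 0.1284 and g(1) = 1 − Σzᵢ/Kᵢ = -0.7693, so a root lies in (0, 1).
Newton–Raphson from ψ = 0.59:
  ψ = 0.5900: g = -0.23150, g' = -0.7337 → ψ = 0.2745
  ψ = 0.2745: g = -0.03599, g' = -0.5654 → ψ = 0.2109
  ψ = 0.2109: g = 0.00007, g' = -0.5695 → ψ = 0.2110
Converged at ψ = 0.2110.

ψ = 0.2110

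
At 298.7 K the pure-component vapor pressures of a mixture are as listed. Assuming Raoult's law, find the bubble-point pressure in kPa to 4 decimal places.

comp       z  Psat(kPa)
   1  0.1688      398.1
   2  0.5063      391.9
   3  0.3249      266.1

Pbub = 352.0741 kPa

At the bubble point ψ → 0, so ΣzᵢKᵢ = 1 with Kᵢ = Pᵢˢᵃᵗ/P ⇒ P = ΣzᵢPᵢˢᵃᵗ.
P = 0.1688·398.1 + 0.5063·391.9 + 0.3249·266.1 = 352.0741 kPa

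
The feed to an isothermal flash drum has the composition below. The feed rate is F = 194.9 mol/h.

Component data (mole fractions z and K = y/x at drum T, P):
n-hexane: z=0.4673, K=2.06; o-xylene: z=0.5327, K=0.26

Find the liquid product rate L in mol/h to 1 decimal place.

Rachford–Rice: g(V/F) = Σ zᵢ(Kᵢ−1)/(1+V/F(Kᵢ−1)) = 0.
Feasibility: ΣzᵢKᵢ = 1.1011, Σzᵢ/Kᵢ = 2.2757 — both > 1, two phases present.
Iterate (Newton) starting at V/F = 0.5:
  V/F = 0.5000: g = -0.30196, g' = -0.9593 → V/F = 0.1852
  V/F = 0.1852: g = -0.04276, g' = -0.7586 → V/F = 0.1288
  V/F = 0.1288: g = 0.00007, g' = -0.7629 → V/F = 0.1289
Converged at V/F = 0.1289.
Then V = V/F·F = 0.1289·194.9 = 25.1 mol/h and L = F − V = 169.8 mol/h.

L = 169.8 mol/h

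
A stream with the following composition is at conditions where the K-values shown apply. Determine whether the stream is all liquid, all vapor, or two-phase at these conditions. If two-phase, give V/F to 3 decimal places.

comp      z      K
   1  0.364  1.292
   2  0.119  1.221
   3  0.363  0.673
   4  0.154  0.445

all liquid

ΣzᵢKᵢ = 0.928; Σzᵢ/Kᵢ = 1.265.
Since ΣzᵢKᵢ < 1 the mixture is below its bubble point — single liquid phase.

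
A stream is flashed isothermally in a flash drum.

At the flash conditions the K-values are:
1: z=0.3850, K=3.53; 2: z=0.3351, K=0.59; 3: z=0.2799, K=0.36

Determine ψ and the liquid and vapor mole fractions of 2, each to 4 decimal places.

ψ = 0.4924, x_2 = 0.4199, y_2 = 0.2477

Let ψ = V/F and solve Σ zᵢ(Kᵢ−1)/(1+ψ(Kᵢ−1)) = 0.
Check two-phase: ΣzᵢKᵢ = 1.6575 > 1 and Σzᵢ/Kᵢ = 1.4545 > 1, so g(0) = 0.6575 > 0 and g(1) = -0.4545 < 0.
Iterate (Newton) starting at ψ = 0.5:
  ψ = 0.5000: g = -0.00621, g' = -0.8174 → ψ = 0.4924
Converged at ψ = 0.4924.
Compositions from xᵢ = zᵢ/(1+ψ(Kᵢ−1)), yᵢ = Kᵢxᵢ:
  1: x = 0.1714, y = 0.6051
  2: x = 0.4199, y = 0.2477
  3: x = 0.4087, y = 0.1471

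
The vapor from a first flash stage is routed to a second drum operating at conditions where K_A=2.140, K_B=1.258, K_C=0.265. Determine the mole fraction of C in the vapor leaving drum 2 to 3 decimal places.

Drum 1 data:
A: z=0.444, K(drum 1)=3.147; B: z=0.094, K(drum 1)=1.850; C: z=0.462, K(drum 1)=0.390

y_C (drum 2) = 0.149

Drum 1:
Let ψ₁ = V/F and solve Σ zᵢ(Kᵢ−1)/(1+ψ₁(Kᵢ−1)) = 0.
g(0) = ΣzᵢKᵢ − 1 = 0.751 and g(1) = 1 − Σzᵢ/Kᵢ = -0.377, so a root lies in (0, 1).
Newton–Raphson from ψ₁ = 0.5:
  ψ₁ = 0.500: g = 0.1103, g' = -0.865 → ψ₁ = 0.627
  ψ₁ = 0.627: g = 0.0017, g' = -0.852 → ψ₁ = 0.629
Converged at ψ₁ = 0.629.
Drum-1 compositions:
  A: x = 0.189, y = 0.594
  B: x = 0.061, y = 0.113
  C: x = 0.750, y = 0.292
Drum-2 feed = drum-1 vapor: z₂ = (0.5942, 0.1133, 0.2925).
Drum 2:
Let ψ₂ = V/F and solve Σ zᵢ(Kᵢ−1)/(1+ψ₂(Kᵢ−1)) = 0.
g(0) = ΣzᵢKᵢ − 1 = 0.492 and g(1) = 1 − Σzᵢ/Kᵢ = -0.471, so a root lies in (0, 1).
Iterate (Newton) starting at ψ₂ = 0.7:
  ψ₂ = 0.700: g = -0.0413, g' = -0.915 → ψ₂ = 0.655
  ψ₂ = 0.655: g = -0.0016, g' = -0.846 → ψ₂ = 0.653
Converged at ψ₂ = 0.653.
  A: x = 0.341, y = 0.729
  B: x = 0.097, y = 0.122
  C: x = 0.562, y = 0.149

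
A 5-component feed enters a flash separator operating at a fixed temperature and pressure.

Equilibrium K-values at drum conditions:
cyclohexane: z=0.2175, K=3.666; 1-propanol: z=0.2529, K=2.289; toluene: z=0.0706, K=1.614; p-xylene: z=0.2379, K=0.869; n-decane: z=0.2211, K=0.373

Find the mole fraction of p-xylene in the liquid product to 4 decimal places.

x_p-xylene = 0.2695

Newton–Raphson from V/F = 0.5:
  V/F = 0.5000: g = 0.24465, g' = -0.6441 → V/F = 0.8798
  V/F = 0.8798: g = 0.00978, g' = -0.6792 → V/F = 0.8942
  V/F = 0.8942: g = -0.00009, g' = -0.6924 → V/F = 0.8941
Converged at V/F = 0.8941.
Compositions from xᵢ = zᵢ/(1+V/F(Kᵢ−1)), yᵢ = Kᵢxᵢ:
  cyclohexane: x = 0.0643, y = 0.2356
  1-propanol: x = 0.1175, y = 0.2689
  toluene: x = 0.0456, y = 0.0736
  p-xylene: x = 0.2695, y = 0.2342
  n-decane: x = 0.5032, y = 0.1877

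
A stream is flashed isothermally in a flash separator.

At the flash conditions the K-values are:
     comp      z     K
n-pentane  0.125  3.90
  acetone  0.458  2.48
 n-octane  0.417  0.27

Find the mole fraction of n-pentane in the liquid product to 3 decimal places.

x_n-pentane = 0.048

Newton–Raphson from ψ = 0.5:
  ψ = 0.500: g = 0.0581, g' = -1.058 → ψ = 0.555
  ψ = 0.555: g = -0.0006, g' = -1.085 → ψ = 0.554
Converged at ψ = 0.554.
Compositions from xᵢ = zᵢ/(1+ψ(Kᵢ−1)), yᵢ = Kᵢxᵢ:
  n-pentane: x = 0.048, y = 0.187
  acetone: x = 0.252, y = 0.624
  n-octane: x = 0.700, y = 0.189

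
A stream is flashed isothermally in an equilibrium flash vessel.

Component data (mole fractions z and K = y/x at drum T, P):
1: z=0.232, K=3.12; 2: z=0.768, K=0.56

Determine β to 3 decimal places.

β = 0.165

Binary case is linear: z₁(K₁−1)(1+β(K₂−1)) + z₂(K₂−1)(1+β(K₁−1)) = 0
⇒ β = [z₁(K₁−1)+z₂(K₂−1)] / [−(K₁−1)(K₂−1)] = 0.1539/0.9328 = 0.165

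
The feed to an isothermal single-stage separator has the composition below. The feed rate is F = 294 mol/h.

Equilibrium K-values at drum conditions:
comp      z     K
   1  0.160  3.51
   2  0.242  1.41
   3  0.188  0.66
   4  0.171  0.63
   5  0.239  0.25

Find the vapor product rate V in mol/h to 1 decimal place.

Material balance + equilibrium reduce to Σ zᵢ(Kᵢ−1)/(1+V/F(Kᵢ−1)) = 0.
Feasibility: ΣzᵢKᵢ = 1.194, Σzᵢ/Kᵢ = 1.729 — both > 1, two phases present.
Iterate (Newton) starting at V/F = 0.5:
  V/F = 0.500: g = -0.1810, g' = -0.637 → V/F = 0.216
Converged at V/F = 0.216.
Then V = V/F·F = 0.2159·294 = 63.5 mol/h and L = F − V = 230.5 mol/h.

V = 63.5 mol/h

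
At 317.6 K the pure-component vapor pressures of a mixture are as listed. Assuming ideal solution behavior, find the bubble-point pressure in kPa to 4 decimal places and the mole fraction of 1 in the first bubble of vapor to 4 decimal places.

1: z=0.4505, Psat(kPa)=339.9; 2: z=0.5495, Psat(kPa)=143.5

Pbub = 231.9782 kPa, y_1 = 0.6601

At the bubble point ψ → 0, so ΣzᵢKᵢ = 1 with Kᵢ = Pᵢˢᵃᵗ/P ⇒ P = ΣzᵢPᵢˢᵃᵗ.
P = 0.4505·339.9 + 0.5495·143.5 = 231.9782 kPa
yᵢ = zᵢPᵢˢᵃᵗ/P ⇒ y_1 = 0.4505·339.9/231.9782 = 0.6601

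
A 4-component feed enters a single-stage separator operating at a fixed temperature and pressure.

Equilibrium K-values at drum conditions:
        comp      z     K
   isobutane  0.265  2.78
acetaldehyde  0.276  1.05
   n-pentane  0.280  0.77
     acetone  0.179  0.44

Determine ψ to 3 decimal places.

ψ = 0.646

Rachford–Rice: g(ψ) = Σ zᵢ(Kᵢ−1)/(1+ψ(Kᵢ−1)) = 0.
g(0) = ΣzᵢKᵢ − 1 = 0.321 and g(1) = 1 − Σzᵢ/Kᵢ = -0.129, so a root lies in (0, 1).
Newton iteration, ψ⁰ = 0.5:
  ψ = 0.500: g = 0.0510, g' = -0.363 → ψ = 0.641
  ψ = 0.641: g = 0.0019, g' = -0.341 → ψ = 0.646
Converged at ψ = 0.646.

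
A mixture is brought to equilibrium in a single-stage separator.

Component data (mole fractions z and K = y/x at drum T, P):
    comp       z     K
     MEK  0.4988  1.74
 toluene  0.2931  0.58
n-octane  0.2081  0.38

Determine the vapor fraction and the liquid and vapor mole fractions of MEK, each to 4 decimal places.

Let ψ = V/F and solve Σ zᵢ(Kᵢ−1)/(1+ψ(Kᵢ−1)) = 0.
Feasibility: ΣzᵢKᵢ = 1.1170, Σzᵢ/Kᵢ = 1.3396 — both > 1, two phases present.
Newton–Raphson from ψ = 0.47:
  ψ = 0.4700: g = -0.06160, g' = -0.3899 → ψ = 0.3120
  ψ = 0.3120: g = -0.00177, g' = -0.3717 → ψ = 0.3073
Converged at ψ = 0.3073.
Compositions from xᵢ = zᵢ/(1+ψ(Kᵢ−1)), yᵢ = Kᵢxᵢ:
  MEK: x = 0.4064, y = 0.7071
  toluene: x = 0.3365, y = 0.1952
  n-octane: x = 0.2571, y = 0.0977

ψ = 0.3073, x_MEK = 0.4064, y_MEK = 0.7071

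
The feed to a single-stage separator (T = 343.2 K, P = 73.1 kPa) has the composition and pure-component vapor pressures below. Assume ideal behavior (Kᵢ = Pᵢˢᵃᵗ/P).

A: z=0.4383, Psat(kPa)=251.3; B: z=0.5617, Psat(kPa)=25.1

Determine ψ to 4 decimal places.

Raoult's law: Kᵢ = Pᵢˢᵃᵗ/P = Pᵢˢᵃᵗ/73.1.
  K_A = 251.3/73.1 = 3.437756, K_B = 25.1/73.1 = 0.343365
Let ψ = V/F and solve Σ zᵢ(Kᵢ−1)/(1+ψ(Kᵢ−1)) = 0.
Check two-phase: ΣzᵢKᵢ = 1.6996 > 1 and Σzᵢ/Kᵢ = 1.7634 > 1, so g(0) = 0.6996 > 0 and g(1) = -0.7634 < 0.
Iterate (Newton) starting at ψ = 0.5:
  ψ = 0.5000: g = -0.06758, g' = -1.0659 → ψ = 0.4366
  ψ = 0.4366: g = 0.00052, g' = -1.0872 → ψ = 0.4371
Converged at ψ = 0.4371.

ψ = 0.4371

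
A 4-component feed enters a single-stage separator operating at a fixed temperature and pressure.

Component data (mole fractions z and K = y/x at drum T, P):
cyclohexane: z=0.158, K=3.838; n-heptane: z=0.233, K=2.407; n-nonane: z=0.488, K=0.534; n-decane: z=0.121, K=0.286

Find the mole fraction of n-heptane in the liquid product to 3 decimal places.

Rachford–Rice: g(ψ) = Σ zᵢ(Kᵢ−1)/(1+ψ(Kᵢ−1)) = 0.
g(0) = ΣzᵢKᵢ − 1 = 0.462 and g(1) = 1 − Σzᵢ/Kᵢ = -0.475, so a root lies in (0, 1).
Newton iteration, ψ⁰ = 0.5:
  ψ = 0.500: g = -0.0530, g' = -0.706 → ψ = 0.425
  ψ = 0.425: g = 0.0009, g' = -0.734 → ψ = 0.426
Converged at ψ = 0.426.
Compositions from xᵢ = zᵢ/(1+ψ(Kᵢ−1)), yᵢ = Kᵢxᵢ:
  cyclohexane: x = 0.072, y = 0.274
  n-heptane: x = 0.146, y = 0.351
  n-nonane: x = 0.609, y = 0.325
  n-decane: x = 0.174, y = 0.050

x_n-heptane = 0.146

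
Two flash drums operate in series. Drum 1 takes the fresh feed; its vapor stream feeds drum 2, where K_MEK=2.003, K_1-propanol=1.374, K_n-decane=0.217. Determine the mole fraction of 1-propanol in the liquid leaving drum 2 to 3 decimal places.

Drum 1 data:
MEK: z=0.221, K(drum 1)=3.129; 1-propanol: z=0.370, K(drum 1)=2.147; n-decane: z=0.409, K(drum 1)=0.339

x_1-propanol (drum 2) = 0.384

Drum 1:
Material balance + equilibrium reduce to Σ zᵢ(Kᵢ−1)/(1+ψ₁(Kᵢ−1)) = 0.
Check two-phase: ΣzᵢKᵢ = 1.625 > 1 and Σzᵢ/Kᵢ = 1.449 > 1, so g(0) = 0.625 > 0 and g(1) = -0.449 < 0.
Newton–Raphson from ψ₁ = 0.57:
  ψ₁ = 0.570: g = 0.0354, g' = -0.842 → ψ₁ = 0.612
Converged at ψ₁ = 0.612.
Drum-1 compositions:
  MEK: x = 0.096, y = 0.300
  1-propanol: x = 0.217, y = 0.467
  n-decane: x = 0.687, y = 0.233
Drum-2 feed = drum-1 vapor: z₂ = (0.3004, 0.4669, 0.2327).
Drum 2:
Material balance + equilibrium reduce to Σ zᵢ(Kᵢ−1)/(1+ψ₂(Kᵢ−1)) = 0.
g(0) = ΣzᵢKᵢ − 1 = 0.294 and g(1) = 1 − Σzᵢ/Kᵢ = -0.562, so a root lies in (0, 1).
Newton–Raphson from ψ₂ = 0.5:
  ψ₂ = 0.500: g = 0.0483, g' = -0.566 → ψ₂ = 0.585
  ψ₂ = 0.585: g = -0.0033, g' = -0.650 → ψ₂ = 0.580
Converged at ψ₂ = 0.580.
  MEK: x = 0.190, y = 0.380
  1-propanol: x = 0.384, y = 0.527
  n-decane: x = 0.426, y = 0.093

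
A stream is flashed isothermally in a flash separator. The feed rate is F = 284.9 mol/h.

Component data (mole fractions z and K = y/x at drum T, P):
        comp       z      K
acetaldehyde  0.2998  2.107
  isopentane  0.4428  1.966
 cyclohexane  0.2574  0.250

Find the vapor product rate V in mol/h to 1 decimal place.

V = 210.3 mol/h

Newton iteration, ψ⁰ = 0.41:
  ψ = 0.4100: g = 0.25589, g' = -0.6877 → ψ = 0.7821
  ψ = 0.7821: g = -0.04540, g' = -1.0867 → ψ = 0.7403
  ψ = 0.7403: g = -0.00225, g' = -0.9833 → ψ = 0.7380
Converged at ψ = 0.7380.
Then V = ψ·F = 0.7380·284.9 = 210.3 mol/h and L = F − V = 74.6 mol/h.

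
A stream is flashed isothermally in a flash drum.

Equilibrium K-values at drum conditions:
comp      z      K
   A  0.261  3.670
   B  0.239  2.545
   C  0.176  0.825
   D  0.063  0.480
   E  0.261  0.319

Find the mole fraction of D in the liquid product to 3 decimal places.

Material balance + equilibrium reduce to Σ zᵢ(Kᵢ−1)/(1+ψ(Kᵢ−1)) = 0.
g(0) = ΣzᵢKᵢ − 1 = 0.825 and g(1) = 1 − Σzᵢ/Kᵢ = -0.328, so a root lies in (0, 1).
Iterate (Newton) starting at ψ = 0.37:
  ψ = 0.370: g = 0.2744, g' = -0.950 → ψ = 0.659
  ψ = 0.659: g = 0.0286, g' = -0.829 → ψ = 0.693
Converged at ψ = 0.693.
Compositions from xᵢ = zᵢ/(1+ψ(Kᵢ−1)), yᵢ = Kᵢxᵢ:
  A: x = 0.092, y = 0.336
  B: x = 0.115, y = 0.294
  C: x = 0.200, y = 0.165
  D: x = 0.098, y = 0.047
  E: x = 0.494, y = 0.158

x_D = 0.098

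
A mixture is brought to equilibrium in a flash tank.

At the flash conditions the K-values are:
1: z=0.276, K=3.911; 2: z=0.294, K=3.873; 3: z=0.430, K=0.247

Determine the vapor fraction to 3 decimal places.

ψ = 0.608

Rachford–Rice: g(ψ) = Σ zᵢ(Kᵢ−1)/(1+ψ(Kᵢ−1)) = 0.
Feasibility: ΣzᵢKᵢ = 2.324, Σzᵢ/Kᵢ = 1.887 — both > 1, two phases present.
Iterate (Newton) starting at ψ = 0.69:
  ψ = 0.690: g = -0.1237, g' = -1.588 → ψ = 0.612
  ψ = 0.612: g = -0.0056, g' = -1.460 → ψ = 0.608
Converged at ψ = 0.608.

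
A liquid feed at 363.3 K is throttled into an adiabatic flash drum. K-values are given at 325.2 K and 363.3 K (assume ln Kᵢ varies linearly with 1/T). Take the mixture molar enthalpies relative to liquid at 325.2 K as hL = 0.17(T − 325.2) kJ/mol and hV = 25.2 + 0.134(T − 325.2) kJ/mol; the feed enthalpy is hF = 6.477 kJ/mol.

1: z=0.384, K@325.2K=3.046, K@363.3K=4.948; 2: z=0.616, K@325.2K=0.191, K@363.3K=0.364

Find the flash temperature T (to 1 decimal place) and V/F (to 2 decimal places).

T = 331.0 K, V/F = 0.22

Adiabatic flash: solve Rachford–Rice at each trial T, then check hF = ψ·hV(T) + (1−ψ)·hL(T).
  T = 325.2 K: K = (3.046, 0.191), RR gives ψ = 0.174, H_out = 4.374 kJ/mol
  T = 363.3 K: K = (4.948, 0.364), RR gives ψ = 0.448, H_out = 17.146 kJ/mol
  T = 344.2 K: K = (3.932, 0.268), RR gives ψ = 0.315, H_out = 10.944 kJ/mol
  T = 334.7 K: K = (3.473, 0.227), RR gives ψ = 0.248, H_out = 7.780 kJ/mol
  T = 329.9 K: K = (3.254, 0.208), RR gives ψ = 0.212, H_out = 6.100 kJ/mol
  T = 332.3 K: K = (3.362, 0.218), RR gives ψ = 0.230, H_out = 6.949 kJ/mol
Linear interpolation between T = 329.9 (H_out = 6.100) and T = 332.3 (H_out = 6.949) on hF = 6.477 gives T ≈ 331.0 K, at which ψ = 0.22.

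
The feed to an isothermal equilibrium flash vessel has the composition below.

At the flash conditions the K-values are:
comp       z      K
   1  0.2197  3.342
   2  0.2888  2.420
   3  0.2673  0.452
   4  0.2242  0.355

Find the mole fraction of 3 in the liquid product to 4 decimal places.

x_3 = 0.3908

Rachford–Rice: g(ψ) = Σ zᵢ(Kᵢ−1)/(1+ψ(Kᵢ−1)) = 0.
g(0) = ΣzᵢKᵢ − 1 = 0.6335 and g(1) = 1 − Σzᵢ/Kᵢ = -0.4080, so a root lies in (0, 1).
Newton iteration, ψ⁰ = 0.5:
  ψ = 0.5000: g = 0.06162, g' = -0.8103 → ψ = 0.5760
  ψ = 0.5760: g = 0.00046, g' = -0.8021 → ψ = 0.5766
Converged at ψ = 0.5766.
Compositions from xᵢ = zᵢ/(1+ψ(Kᵢ−1)), yᵢ = Kᵢxᵢ:
  1: x = 0.0935, y = 0.3124
  2: x = 0.1588, y = 0.3843
  3: x = 0.3908, y = 0.1766
  4: x = 0.3570, y = 0.1267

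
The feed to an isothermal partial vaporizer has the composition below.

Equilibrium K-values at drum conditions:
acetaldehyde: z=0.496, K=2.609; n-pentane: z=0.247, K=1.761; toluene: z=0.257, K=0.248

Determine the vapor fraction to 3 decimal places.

ψ = 0.784

Material balance + equilibrium reduce to Σ zᵢ(Kᵢ−1)/(1+ψ(Kᵢ−1)) = 0.
Check two-phase: ΣzᵢKᵢ = 1.793 > 1 and Σzᵢ/Kᵢ = 1.367 > 1, so g(0) = 0.793 > 0 and g(1) = -0.367 < 0.
Newton–Raphson from ψ = 0.5:
  ψ = 0.500: g = 0.2687, g' = -0.843 → ψ = 0.819
  ψ = 0.819: g = -0.0429, g' = -1.278 → ψ = 0.785
  ψ = 0.785: g = -0.0018, g' = -1.174 → ψ = 0.784
Converged at ψ = 0.784.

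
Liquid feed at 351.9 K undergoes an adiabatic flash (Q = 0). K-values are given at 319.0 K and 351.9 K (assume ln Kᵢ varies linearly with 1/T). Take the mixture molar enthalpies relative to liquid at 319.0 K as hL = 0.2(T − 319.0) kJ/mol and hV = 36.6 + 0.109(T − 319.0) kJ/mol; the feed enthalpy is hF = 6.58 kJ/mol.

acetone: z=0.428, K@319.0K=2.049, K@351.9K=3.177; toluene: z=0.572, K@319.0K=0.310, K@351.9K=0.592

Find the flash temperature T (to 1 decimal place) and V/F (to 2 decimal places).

Adiabatic flash: solve Rachford–Rice at each trial T, then check hF = ψ·hV(T) + (1−ψ)·hL(T).
  T = 319.0 K: K = (2.049, 0.310), RR gives ψ = 0.075, H_out = 2.745 kJ/mol
  T = 351.9 K: K = (3.177, 0.592), RR gives ψ = 0.786, H_out = 33.004 kJ/mol
  T = 335.4 K: K = (2.577, 0.435), RR gives ψ = 0.395, H_out = 17.134 kJ/mol
  T = 327.2 K: K = (2.305, 0.369), RR gives ψ = 0.240, H_out = 10.228 kJ/mol
  T = 323.1 K: K = (2.175, 0.338), RR gives ψ = 0.160, H_out = 6.617 kJ/mol
  T = 321.1 K: K = (2.113, 0.324), RR gives ψ = 0.119, H_out = 4.770 kJ/mol
Linear interpolation between T = 321.1 (H_out = 4.770) and T = 323.1 (H_out = 6.617) on hF = 6.58 gives T ≈ 323.1 K, at which ψ = 0.16.

T = 323.1 K, V/F = 0.16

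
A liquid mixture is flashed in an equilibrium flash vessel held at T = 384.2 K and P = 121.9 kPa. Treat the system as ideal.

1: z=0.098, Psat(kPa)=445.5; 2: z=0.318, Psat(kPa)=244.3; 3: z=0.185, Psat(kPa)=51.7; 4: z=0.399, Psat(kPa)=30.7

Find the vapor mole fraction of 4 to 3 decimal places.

y_4 = 0.114

Raoult's law: Kᵢ = Pᵢˢᵃᵗ/P = Pᵢˢᵃᵗ/121.9.
  K_1 = 445.5/121.9 = 3.65463, K_2 = 244.3/121.9 = 2.00410, K_3 = 51.7/121.9 = 0.42412, K_4 = 30.7/121.9 = 0.25185
Rachford–Rice: g(ψ) = Σ zᵢ(Kᵢ−1)/(1+ψ(Kᵢ−1)) = 0.
g(0) = ΣzᵢKᵢ − 1 = 0.174 and g(1) = 1 − Σzᵢ/Kᵢ = -1.206, so a root lies in (0, 1).
Iterate (Newton) starting at ψ = 0.5:
  ψ = 0.500: g = -0.3022, g' = -0.961 → ψ = 0.185
  ψ = 0.185: g = -0.0224, g' = -0.916 → ψ = 0.161
Converged at ψ = 0.161.
Compositions from xᵢ = zᵢ/(1+ψ(Kᵢ−1)), yᵢ = Kᵢxᵢ:
  1: x = 0.069, y = 0.251
  2: x = 0.274, y = 0.548
  3: x = 0.204, y = 0.086
  4: x = 0.454, y = 0.114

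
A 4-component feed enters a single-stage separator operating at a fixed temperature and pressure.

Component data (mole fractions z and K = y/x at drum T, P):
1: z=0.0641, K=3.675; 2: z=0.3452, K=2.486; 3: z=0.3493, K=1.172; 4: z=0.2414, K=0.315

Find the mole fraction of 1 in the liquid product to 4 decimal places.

Newton–Raphson from β = 0.42:
  β = 0.4200: g = 0.22047, g' = -0.6229 → β = 0.7739
  β = 0.7739: g = -0.00448, g' = -0.7347 → β = 0.7678
Converged at β = 0.7678.
Compositions from xᵢ = zᵢ/(1+β(Kᵢ−1)), yᵢ = Kᵢxᵢ:
  1: x = 0.0210, y = 0.0771
  2: x = 0.1612, y = 0.4008
  3: x = 0.3086, y = 0.3616
  4: x = 0.5092, y = 0.1604

x_1 = 0.0210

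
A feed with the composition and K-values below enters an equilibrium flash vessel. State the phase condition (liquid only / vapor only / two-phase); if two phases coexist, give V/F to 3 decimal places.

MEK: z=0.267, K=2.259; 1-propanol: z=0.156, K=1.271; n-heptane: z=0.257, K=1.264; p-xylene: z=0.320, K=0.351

ΣzᵢKᵢ = 1.239; Σzᵢ/Kᵢ = 1.356.
Both exceed 1, so a two-phase solution exists.
Let ψ = V/F and solve Σ zᵢ(Kᵢ−1)/(1+ψ(Kᵢ−1)) = 0.
Newton–Raphson from ψ = 0.5:
  ψ = 0.500: g = -0.0040, g' = -0.478 → ψ = 0.492
Converged at ψ = 0.492.

two-phase, V/F = 0.492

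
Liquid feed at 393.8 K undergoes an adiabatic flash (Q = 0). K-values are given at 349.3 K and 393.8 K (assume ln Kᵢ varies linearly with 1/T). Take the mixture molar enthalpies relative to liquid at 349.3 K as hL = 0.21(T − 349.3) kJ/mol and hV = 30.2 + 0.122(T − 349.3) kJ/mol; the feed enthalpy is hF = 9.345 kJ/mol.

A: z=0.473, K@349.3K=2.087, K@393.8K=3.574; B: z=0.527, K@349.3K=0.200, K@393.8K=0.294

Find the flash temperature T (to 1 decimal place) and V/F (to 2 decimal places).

Adiabatic flash: solve Rachford–Rice at each trial T, then check hF = ψ·hV(T) + (1−ψ)·hL(T).
  T = 349.3 K: K = (2.087, 0.200), RR gives ψ = 0.106, H_out = 3.214 kJ/mol
  T = 393.8 K: K = (3.574, 0.294), RR gives ψ = 0.465, H_out = 21.573 kJ/mol
  T = 371.6 K: K = (2.777, 0.245), RR gives ψ = 0.330, H_out = 14.009 kJ/mol
  T = 360.5 K: K = (2.420, 0.222), RR gives ψ = 0.237, H_out = 9.277 kJ/mol
  T = 366.1 K: K = (2.597, 0.234), RR gives ψ = 0.287, H_out = 11.780 kJ/mol
  T = 363.3 K: K = (2.507, 0.228), RR gives ψ = 0.263, H_out = 10.562 kJ/mol
  T = 361.9 K: K = (2.463, 0.225), RR gives ψ = 0.250, H_out = 9.928 kJ/mol
Linear interpolation between T = 360.5 (H_out = 9.277) and T = 361.9 (H_out = 9.928) on hF = 9.345 gives T ≈ 360.6 K, at which ψ = 0.24.

T = 360.6 K, V/F = 0.24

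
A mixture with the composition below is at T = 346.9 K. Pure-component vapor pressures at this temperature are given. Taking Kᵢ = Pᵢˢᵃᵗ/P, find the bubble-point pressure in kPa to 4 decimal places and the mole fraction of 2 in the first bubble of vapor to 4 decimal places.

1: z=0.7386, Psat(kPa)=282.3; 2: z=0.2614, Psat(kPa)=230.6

Pbub = 268.7856 kPa, y_2 = 0.2243

At the bubble point ψ → 0, so ΣzᵢKᵢ = 1 with Kᵢ = Pᵢˢᵃᵗ/P ⇒ P = ΣzᵢPᵢˢᵃᵗ.
P = 0.7386·282.3 + 0.2614·230.6 = 268.7856 kPa
yᵢ = zᵢPᵢˢᵃᵗ/P ⇒ y_2 = 0.2614·230.6/268.7856 = 0.2243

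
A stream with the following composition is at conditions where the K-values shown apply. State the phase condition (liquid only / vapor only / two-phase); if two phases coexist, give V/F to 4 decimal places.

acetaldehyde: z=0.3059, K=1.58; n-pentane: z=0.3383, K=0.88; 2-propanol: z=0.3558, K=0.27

ΣzᵢKᵢ = 0.8771; Σzᵢ/Kᵢ = 1.8958.
Since ΣzᵢKᵢ < 1 the mixture is below its bubble point — single liquid phase.

liquid only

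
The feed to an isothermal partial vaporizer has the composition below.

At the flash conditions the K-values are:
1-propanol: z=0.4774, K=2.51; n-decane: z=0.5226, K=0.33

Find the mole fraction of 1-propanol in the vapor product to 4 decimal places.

y_1-propanol = 0.7714

Rachford–Rice: g(β) = Σ zᵢ(Kᵢ−1)/(1+β(Kᵢ−1)) = 0.
Check two-phase: ΣzᵢKᵢ = 1.3707 > 1 and Σzᵢ/Kᵢ = 1.7738 > 1, so g(0) = 0.3707 > 0 and g(1) = -0.7738 < 0.
Binary case is linear: z₁(K₁−1)(1+β(K₂−1)) + z₂(K₂−1)(1+β(K₁−1)) = 0
⇒ β = [z₁(K₁−1)+z₂(K₂−1)] / [−(K₁−1)(K₂−1)] = 0.37073/1.01170 = 0.3664
Compositions from xᵢ = zᵢ/(1+β(Kᵢ−1)), yᵢ = Kᵢxᵢ:
  1-propanol: x = 0.3073, y = 0.7714
  n-decane: x = 0.6927, y = 0.2286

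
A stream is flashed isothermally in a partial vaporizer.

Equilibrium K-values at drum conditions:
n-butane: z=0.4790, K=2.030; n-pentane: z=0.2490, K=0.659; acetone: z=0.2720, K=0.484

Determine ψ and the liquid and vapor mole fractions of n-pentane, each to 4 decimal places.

ψ = 0.5869, x_n-pentane = 0.3113, y_n-pentane = 0.2052

Material balance + equilibrium reduce to Σ zᵢ(Kᵢ−1)/(1+ψ(Kᵢ−1)) = 0.
Check two-phase: ΣzᵢKᵢ = 1.2681 > 1 and Σzᵢ/Kᵢ = 1.1758 > 1, so g(0) = 0.2681 > 0 and g(1) = -0.1758 < 0.
Iterate (Newton) starting at ψ = 0.5:
  ψ = 0.5000: g = 0.03414, g' = -0.3950 → ψ = 0.5864
  ψ = 0.5864: g = 0.00020, g' = -0.3916 → ψ = 0.5869
Converged at ψ = 0.5869.
Compositions from xᵢ = zᵢ/(1+ψ(Kᵢ−1)), yᵢ = Kᵢxᵢ:
  n-butane: x = 0.2985, y = 0.6060
  n-pentane: x = 0.3113, y = 0.2052
  acetone: x = 0.3902, y = 0.1888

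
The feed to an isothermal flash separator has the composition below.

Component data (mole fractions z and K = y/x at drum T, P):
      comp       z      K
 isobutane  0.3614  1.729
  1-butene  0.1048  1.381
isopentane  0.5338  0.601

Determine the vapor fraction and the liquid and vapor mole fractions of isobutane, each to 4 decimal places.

ψ = 0.3403, x_isobutane = 0.2896, y_isobutane = 0.5007

Newton–Raphson from ψ = 0.5:
  ψ = 0.5000: g = -0.03944, g' = -0.2465 → ψ = 0.3400
  ψ = 0.3400: g = 0.00007, g' = -0.2490 → ψ = 0.3403
Converged at ψ = 0.3403.
Compositions from xᵢ = zᵢ/(1+ψ(Kᵢ−1)), yᵢ = Kᵢxᵢ:
  isobutane: x = 0.2896, y = 0.5007
  1-butene: x = 0.0928, y = 0.1281
  isopentane: x = 0.6177, y = 0.3712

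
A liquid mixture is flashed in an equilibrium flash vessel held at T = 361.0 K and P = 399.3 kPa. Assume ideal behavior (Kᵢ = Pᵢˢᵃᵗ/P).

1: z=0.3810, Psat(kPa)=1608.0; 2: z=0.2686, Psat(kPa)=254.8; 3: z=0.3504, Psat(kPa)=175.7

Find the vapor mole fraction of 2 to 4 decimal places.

y_2 = 0.2176

Raoult's law: Kᵢ = Pᵢˢᵃᵗ/P = Pᵢˢᵃᵗ/399.3.
  K_1 = 1608.0/399.3 = 4.027047, K_2 = 254.8/399.3 = 0.638117, K_3 = 175.7/399.3 = 0.440020
Newton–Raphson from V/F = 0.5:
  V/F = 0.5000: g = 0.06765, g' = -0.8170 → V/F = 0.5828
  V/F = 0.5828: g = 0.00278, g' = -0.7555 → V/F = 0.5865
Converged at V/F = 0.5865.
Compositions from xᵢ = zᵢ/(1+V/F(Kᵢ−1)), yᵢ = Kᵢxᵢ:
  1: x = 0.1373, y = 0.5528
  2: x = 0.3410, y = 0.2176
  3: x = 0.5218, y = 0.2296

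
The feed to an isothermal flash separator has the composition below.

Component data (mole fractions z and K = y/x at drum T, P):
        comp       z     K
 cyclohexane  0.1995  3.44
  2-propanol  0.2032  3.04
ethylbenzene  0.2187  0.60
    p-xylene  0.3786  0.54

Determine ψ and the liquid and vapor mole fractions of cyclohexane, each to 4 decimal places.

Let ψ = V/F and solve Σ zᵢ(Kᵢ−1)/(1+ψ(Kᵢ−1)) = 0.
g(0) = ΣzᵢKᵢ − 1 = 0.6397 and g(1) = 1 − Σzᵢ/Kᵢ = -0.1904, so a root lies in (0, 1).
Iterate (Newton) starting at ψ = 0.5:
  ψ = 0.5000: g = 0.08896, g' = -0.6380 → ψ = 0.6394
  ψ = 0.6394: g = 0.00575, g' = -0.5644 → ψ = 0.6496
Converged at ψ = 0.6496.
Compositions from xᵢ = zᵢ/(1+ψ(Kᵢ−1)), yᵢ = Kᵢxᵢ:
  cyclohexane: x = 0.0772, y = 0.2655
  2-propanol: x = 0.0874, y = 0.2657
  ethylbenzene: x = 0.2955, y = 0.1773
  p-xylene: x = 0.5400, y = 0.2916

ψ = 0.6496, x_cyclohexane = 0.0772, y_cyclohexane = 0.2655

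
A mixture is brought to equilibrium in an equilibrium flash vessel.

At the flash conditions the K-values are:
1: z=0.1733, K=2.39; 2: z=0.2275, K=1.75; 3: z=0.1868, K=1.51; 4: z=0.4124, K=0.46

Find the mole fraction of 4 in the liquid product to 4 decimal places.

x_4 = 0.6021

Let β = V/F and solve Σ zᵢ(Kᵢ−1)/(1+β(Kᵢ−1)) = 0.
g(0) = ΣzᵢKᵢ − 1 = 0.2841 and g(1) = 1 − Σzᵢ/Kᵢ = -0.2227, so a root lies in (0, 1).
Newton–Raphson from β = 0.52:
  β = 0.5200: g = 0.02823, g' = -0.4419 → β = 0.5839
  β = 0.5839: g = -0.00021, g' = -0.4493 → β = 0.5834
Converged at β = 0.5834.
Compositions from xᵢ = zᵢ/(1+β(Kᵢ−1)), yᵢ = Kᵢxᵢ:
  1: x = 0.0957, y = 0.2287
  2: x = 0.1583, y = 0.2769
  3: x = 0.1440, y = 0.2174
  4: x = 0.6021, y = 0.2770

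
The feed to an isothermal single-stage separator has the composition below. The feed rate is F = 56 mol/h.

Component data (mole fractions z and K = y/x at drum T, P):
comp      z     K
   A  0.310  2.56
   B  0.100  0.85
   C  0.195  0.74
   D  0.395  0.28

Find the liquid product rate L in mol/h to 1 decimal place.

L = 47.2 mol/h

Rachford–Rice: g(β) = Σ zᵢ(Kᵢ−1)/(1+β(Kᵢ−1)) = 0.
Feasibility: ΣzᵢKᵢ = 1.133, Σzᵢ/Kᵢ = 1.913 — both > 1, two phases present.
Newton–Raphson from β = 0.6:
  β = 0.600: g = -0.3275, g' = -0.857 → β = 0.218
  β = 0.218: g = -0.0457, g' = -0.725 → β = 0.155
  β = 0.155: g = 0.0012, g' = -0.765 → β = 0.156
Converged at β = 0.156.
Then V = β·F = 0.1565·56 = 8.8 mol/h and L = F − V = 47.2 mol/h.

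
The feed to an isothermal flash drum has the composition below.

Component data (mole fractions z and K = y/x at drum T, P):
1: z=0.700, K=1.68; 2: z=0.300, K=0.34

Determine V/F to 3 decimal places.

V/F = 0.619

Material balance + equilibrium reduce to Σ zᵢ(Kᵢ−1)/(1+V/F(Kᵢ−1)) = 0.
g(0) = ΣzᵢKᵢ − 1 = 0.278 and g(1) = 1 − Σzᵢ/Kᵢ = -0.299, so a root lies in (0, 1).
Binary case is linear: z₁(K₁−1)(1+V/F(K₂−1)) + z₂(K₂−1)(1+V/F(K₁−1)) = 0
⇒ V/F = [z₁(K₁−1)+z₂(K₂−1)] / [−(K₁−1)(K₂−1)] = 0.2780/0.4488 = 0.619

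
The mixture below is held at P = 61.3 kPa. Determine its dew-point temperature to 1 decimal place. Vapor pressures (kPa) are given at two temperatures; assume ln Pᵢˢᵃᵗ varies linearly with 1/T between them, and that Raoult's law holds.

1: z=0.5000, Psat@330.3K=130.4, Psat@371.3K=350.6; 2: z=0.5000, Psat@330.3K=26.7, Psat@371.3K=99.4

Dew-point temperature: Σzᵢ·P/Pᵢˢᵃᵗ(T) = 1. Interpolate ln Pᵢˢᵃᵗ = aᵢ + bᵢ/T.
  T = 330.3 K: ΣzᵢP/Pᵢˢᵃᵗ = 1.3830
  T = 371.3 K: ΣzᵢP/Pᵢˢᵃᵗ = 0.3958
  T = 350.8 K: ΣzᵢP/Pᵢˢᵃᵗ = 0.7118
  T = 340.6 K: ΣzᵢP/Pᵢˢᵃᵗ = 0.9802
  T = 335.5 K: ΣzᵢP/Pᵢˢᵃᵗ = 1.1591
  T = 338.1 K: ΣzᵢP/Pᵢˢᵃᵗ = 1.0634
Interpolating between 338.1 K and 340.6 K gives T ≈ 340.0 K.

T = 340.0 K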